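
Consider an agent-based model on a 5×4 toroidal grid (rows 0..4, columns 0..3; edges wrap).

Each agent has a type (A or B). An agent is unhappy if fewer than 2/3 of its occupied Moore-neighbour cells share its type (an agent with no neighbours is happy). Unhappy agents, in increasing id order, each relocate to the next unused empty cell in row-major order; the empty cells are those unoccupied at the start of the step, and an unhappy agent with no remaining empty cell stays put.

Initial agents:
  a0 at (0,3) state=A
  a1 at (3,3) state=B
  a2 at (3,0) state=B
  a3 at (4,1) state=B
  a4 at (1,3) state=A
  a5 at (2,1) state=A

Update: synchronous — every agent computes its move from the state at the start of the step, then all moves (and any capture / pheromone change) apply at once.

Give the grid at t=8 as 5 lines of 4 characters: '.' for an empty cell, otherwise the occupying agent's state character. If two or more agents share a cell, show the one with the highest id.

t=1: a0@(0,3):A a1@(3,3):B a2@(3,0):B a3@(4,1):B a4@(1,3):A a5@(0,0):A
t=2: a0@(0,3):A a1@(3,3):B a2@(3,0):B a3@(0,1):B a4@(1,3):A a5@(0,0):A
t=3: a0@(0,3):A a1@(3,3):B a2@(3,0):B a3@(0,2):B a4@(1,3):A a5@(0,0):A
t=4: a0@(0,3):A a1@(3,3):B a2@(3,0):B a3@(0,1):B a4@(1,3):A a5@(0,0):A
t=5: a0@(0,3):A a1@(3,3):B a2@(3,0):B a3@(0,2):B a4@(1,3):A a5@(0,0):A
t=6: a0@(0,3):A a1@(3,3):B a2@(3,0):B a3@(0,1):B a4@(1,3):A a5@(0,0):A
t=7: a0@(0,3):A a1@(3,3):B a2@(3,0):B a3@(0,2):B a4@(1,3):A a5@(0,0):A
t=8: a0@(0,3):A a1@(3,3):B a2@(3,0):B a3@(0,1):B a4@(1,3):A a5@(0,0):A

AB.A
...A
....
B..B
....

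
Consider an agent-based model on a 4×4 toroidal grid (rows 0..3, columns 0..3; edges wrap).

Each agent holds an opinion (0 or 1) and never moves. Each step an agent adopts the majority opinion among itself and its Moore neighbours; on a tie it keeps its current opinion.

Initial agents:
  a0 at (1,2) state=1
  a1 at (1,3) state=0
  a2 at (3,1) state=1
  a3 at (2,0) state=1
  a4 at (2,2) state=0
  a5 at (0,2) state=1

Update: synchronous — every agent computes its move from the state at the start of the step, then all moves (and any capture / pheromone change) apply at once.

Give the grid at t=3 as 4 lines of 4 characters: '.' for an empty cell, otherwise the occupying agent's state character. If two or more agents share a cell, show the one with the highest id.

..1.
..11
1.1.
.1..

t=1: a0@(1,2):1 a1@(1,3):1 a2@(3,1):1 a3@(2,0):1 a4@(2,2):0 a5@(0,2):1
t=2: a0@(1,2):1 a1@(1,3):1 a2@(3,1):1 a3@(2,0):1 a4@(2,2):1 a5@(0,2):1
t=3: (unchanged — steady state)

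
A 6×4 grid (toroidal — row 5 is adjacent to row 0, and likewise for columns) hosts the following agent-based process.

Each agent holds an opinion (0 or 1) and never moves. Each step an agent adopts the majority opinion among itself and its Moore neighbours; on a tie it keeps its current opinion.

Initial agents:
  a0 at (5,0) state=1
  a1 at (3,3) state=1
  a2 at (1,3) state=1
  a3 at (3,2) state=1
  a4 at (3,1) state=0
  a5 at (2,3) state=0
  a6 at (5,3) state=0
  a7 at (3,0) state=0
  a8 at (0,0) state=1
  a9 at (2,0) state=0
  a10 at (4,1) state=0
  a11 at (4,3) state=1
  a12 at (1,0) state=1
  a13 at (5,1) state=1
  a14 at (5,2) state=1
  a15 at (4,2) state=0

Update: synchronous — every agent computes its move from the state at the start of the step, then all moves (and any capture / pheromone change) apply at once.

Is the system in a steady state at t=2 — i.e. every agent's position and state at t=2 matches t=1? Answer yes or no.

no

t=1: a0@(5,0):1 a1@(3,3):0 a2@(1,3):1 a3@(3,2):0 a4@(3,1):0 a5@(2,3):1 a6@(5,3):1 a7@(3,0):0 a8@(0,0):1 a9@(2,0):0 a10@(4,1):0 a11@(4,3):1 a12@(1,0):1 a13@(5,1):1 a14@(5,2):1 a15@(4,2):1
t=2: a0@(5,0):1 a1@(3,3):0 a2@(1,3):1 a3@(3,2):0 a4@(3,1):0 a5@(2,3):0 a6@(5,3):1 a7@(3,0):0 a8@(0,0):1 a9@(2,0):0 a10@(4,1):0 a11@(4,3):1 a12@(1,0):1 a13@(5,1):1 a14@(5,2):1 a15@(4,2):1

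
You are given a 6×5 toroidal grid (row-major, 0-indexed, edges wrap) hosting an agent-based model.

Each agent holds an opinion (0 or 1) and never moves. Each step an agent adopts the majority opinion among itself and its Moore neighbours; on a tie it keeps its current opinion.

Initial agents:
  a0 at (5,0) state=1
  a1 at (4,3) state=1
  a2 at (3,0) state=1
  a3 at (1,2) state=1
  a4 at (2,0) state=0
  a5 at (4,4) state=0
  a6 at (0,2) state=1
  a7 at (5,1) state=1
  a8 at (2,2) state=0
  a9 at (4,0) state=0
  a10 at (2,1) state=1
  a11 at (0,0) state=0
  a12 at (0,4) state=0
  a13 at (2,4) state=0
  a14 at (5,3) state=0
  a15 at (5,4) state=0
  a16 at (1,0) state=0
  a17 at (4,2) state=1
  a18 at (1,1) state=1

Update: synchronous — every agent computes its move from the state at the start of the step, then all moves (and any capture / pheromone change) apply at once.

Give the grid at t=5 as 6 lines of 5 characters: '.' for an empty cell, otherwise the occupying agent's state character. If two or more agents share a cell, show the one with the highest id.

t=1: a0@(5,0):0 a1@(4,3):0 a2@(3,0):0 a3@(1,2):1 a4@(2,0):0 a5@(4,4):0 a6@(0,2):1 a7@(5,1):1 a8@(2,2):1 a9@(4,0):0 a10@(2,1):1 a11@(0,0):0 a12@(0,4):0 a13@(2,4):0 a14@(5,3):0 a15@(5,4):0 a16@(1,0):0 a17@(4,2):1 a18@(1,1):1
t=2: (unchanged — steady state)

0.1.0
011..
011.0
0....
0.100
01.00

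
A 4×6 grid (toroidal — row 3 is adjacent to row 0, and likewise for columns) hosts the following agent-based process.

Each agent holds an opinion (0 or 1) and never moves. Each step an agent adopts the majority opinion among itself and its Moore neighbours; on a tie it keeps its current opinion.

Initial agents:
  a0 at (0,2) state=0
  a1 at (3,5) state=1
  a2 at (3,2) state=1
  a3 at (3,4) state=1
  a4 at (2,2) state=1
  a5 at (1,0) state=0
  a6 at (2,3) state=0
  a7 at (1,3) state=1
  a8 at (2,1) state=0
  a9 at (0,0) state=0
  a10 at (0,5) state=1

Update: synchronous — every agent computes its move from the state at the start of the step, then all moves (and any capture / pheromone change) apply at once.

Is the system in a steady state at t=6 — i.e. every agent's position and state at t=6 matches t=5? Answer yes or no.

t=1: a0@(0,2):1 a1@(3,5):1 a2@(3,2):0 a3@(3,4):1 a4@(2,2):1 a5@(1,0):0 a6@(2,3):1 a7@(1,3):1 a8@(2,1):0 a9@(0,0):0 a10@(0,5):1
t=2: a0@(0,2):1 a1@(3,5):1 a2@(3,2):1 a3@(3,4):1 a4@(2,2):1 a5@(1,0):0 a6@(2,3):1 a7@(1,3):1 a8@(2,1):0 a9@(0,0):0 a10@(0,5):1
t=3: (unchanged — steady state)

yes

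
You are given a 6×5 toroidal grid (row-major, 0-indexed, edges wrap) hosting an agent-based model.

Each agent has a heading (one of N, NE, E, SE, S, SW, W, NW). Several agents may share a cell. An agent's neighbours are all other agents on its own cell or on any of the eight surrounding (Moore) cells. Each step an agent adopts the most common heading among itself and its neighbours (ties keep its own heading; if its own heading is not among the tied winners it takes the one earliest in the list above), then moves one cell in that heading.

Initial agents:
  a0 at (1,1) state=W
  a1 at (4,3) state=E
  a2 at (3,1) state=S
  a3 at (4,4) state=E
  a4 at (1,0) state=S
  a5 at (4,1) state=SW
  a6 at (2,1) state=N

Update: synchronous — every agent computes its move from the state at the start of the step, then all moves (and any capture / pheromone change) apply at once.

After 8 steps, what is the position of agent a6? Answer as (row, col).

t=1: a0@(1,0):W a1@(4,4):E a2@(4,1):S a3@(4,0):E a4@(2,0):S a5@(5,0):SW a6@(3,1):S
t=2: a0@(1,4):W a1@(4,0):E a2@(5,1):S a3@(4,1):E a4@(3,0):S a5@(5,1):E a6@(4,1):S
t=3: a0@(1,3):W a1@(4,1):E a2@(5,2):E a3@(4,2):E a4@(4,0):S a5@(5,2):E a6@(5,1):S
t=4: a0@(1,2):W a1@(4,2):E a2@(5,3):E a3@(4,3):E a4@(5,0):S a5@(5,3):E a6@(5,2):E
t=5: a0@(1,1):W a1@(4,3):E a2@(5,4):E a3@(4,4):E a4@(0,0):S a5@(5,4):E a6@(5,3):E
t=6: a0@(1,0):W a1@(4,4):E a2@(5,0):E a3@(4,0):E a4@(0,1):E a5@(5,0):E a6@(5,4):E
t=7: a0@(1,4):W a1@(4,0):E a2@(5,1):E a3@(4,1):E a4@(0,2):E a5@(5,1):E a6@(5,0):E
t=8: a0@(1,3):W a1@(4,1):E a2@(5,2):E a3@(4,2):E a4@(0,3):E a5@(5,2):E a6@(5,1):E

(5, 1)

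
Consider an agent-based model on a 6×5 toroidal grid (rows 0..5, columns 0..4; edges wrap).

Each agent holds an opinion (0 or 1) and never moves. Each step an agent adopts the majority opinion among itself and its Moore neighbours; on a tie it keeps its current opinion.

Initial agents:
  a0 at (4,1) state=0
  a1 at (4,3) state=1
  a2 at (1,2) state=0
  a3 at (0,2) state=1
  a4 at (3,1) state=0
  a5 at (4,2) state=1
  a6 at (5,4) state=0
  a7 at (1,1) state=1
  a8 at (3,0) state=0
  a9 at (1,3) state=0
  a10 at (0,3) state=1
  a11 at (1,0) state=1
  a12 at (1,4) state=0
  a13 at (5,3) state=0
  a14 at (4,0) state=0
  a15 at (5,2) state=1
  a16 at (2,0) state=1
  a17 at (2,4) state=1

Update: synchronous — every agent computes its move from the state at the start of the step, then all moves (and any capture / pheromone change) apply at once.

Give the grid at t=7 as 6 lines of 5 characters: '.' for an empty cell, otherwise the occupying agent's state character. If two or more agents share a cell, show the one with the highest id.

..11.
11111
1...1
00...
0011.
..111

t=1: a0@(4,1):0 a1@(4,3):1 a2@(1,2):1 a3@(0,2):1 a4@(3,1):0 a5@(4,2):1 a6@(5,4):0 a7@(1,1):1 a8@(3,0):0 a9@(1,3):0 a10@(0,3):0 a11@(1,0):1 a12@(1,4):1 a13@(5,3):1 a14@(4,0):0 a15@(5,2):1 a16@(2,0):1 a17@(2,4):1
t=2: a0@(4,1):0 a1@(4,3):1 a2@(1,2):1 a3@(0,2):1 a4@(3,1):0 a5@(4,2):1 a6@(5,4):0 a7@(1,1):1 a8@(3,0):0 a9@(1,3):1 a10@(0,3):1 a11@(1,0):1 a12@(1,4):1 a13@(5,3):1 a14@(4,0):0 a15@(5,2):1 a16@(2,0):1 a17@(2,4):1
t=3: a0@(4,1):0 a1@(4,3):1 a2@(1,2):1 a3@(0,2):1 a4@(3,1):0 a5@(4,2):1 a6@(5,4):1 a7@(1,1):1 a8@(3,0):0 a9@(1,3):1 a10@(0,3):1 a11@(1,0):1 a12@(1,4):1 a13@(5,3):1 a14@(4,0):0 a15@(5,2):1 a16@(2,0):1 a17@(2,4):1
t=4: (unchanged — steady state)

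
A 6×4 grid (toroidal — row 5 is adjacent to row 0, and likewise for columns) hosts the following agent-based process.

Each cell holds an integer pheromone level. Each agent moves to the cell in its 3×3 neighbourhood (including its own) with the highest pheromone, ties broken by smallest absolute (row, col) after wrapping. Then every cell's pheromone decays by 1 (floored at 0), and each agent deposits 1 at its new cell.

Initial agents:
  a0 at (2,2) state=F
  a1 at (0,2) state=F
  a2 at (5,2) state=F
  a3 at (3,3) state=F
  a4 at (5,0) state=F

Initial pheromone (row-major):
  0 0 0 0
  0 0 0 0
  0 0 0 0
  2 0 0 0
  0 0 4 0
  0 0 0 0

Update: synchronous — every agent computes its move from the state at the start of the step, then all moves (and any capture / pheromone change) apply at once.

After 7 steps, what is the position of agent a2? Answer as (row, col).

t=1: a0@(1,1) a1@(0,1) a2@(4,2) a3@(4,2) a4@(0,0) | pheromone: 1 1 0 0 / 0 1 0 0 / 0 0 0 0 / 1 0 0 0 / 0 0 5 0 / 0 0 0 0
t=2: a0@(0,0) a1@(0,0) a2@(4,2) a3@(4,2) a4@(0,0) | pheromone: 3 0 0 0 / 0 0 0 0 / 0 0 0 0 / 0 0 0 0 / 0 0 6 0 / 0 0 0 0
t=3: a0@(0,0) a1@(0,0) a2@(4,2) a3@(4,2) a4@(0,0) | pheromone: 5 0 0 0 / 0 0 0 0 / 0 0 0 0 / 0 0 0 0 / 0 0 7 0 / 0 0 0 0
t=4: a0@(0,0) a1@(0,0) a2@(4,2) a3@(4,2) a4@(0,0) | pheromone: 7 0 0 0 / 0 0 0 0 / 0 0 0 0 / 0 0 0 0 / 0 0 8 0 / 0 0 0 0
t=5: a0@(0,0) a1@(0,0) a2@(4,2) a3@(4,2) a4@(0,0) | pheromone: 9 0 0 0 / 0 0 0 0 / 0 0 0 0 / 0 0 0 0 / 0 0 9 0 / 0 0 0 0
t=6: a0@(0,0) a1@(0,0) a2@(4,2) a3@(4,2) a4@(0,0) | pheromone: 11 0 0 0 / 0 0 0 0 / 0 0 0 0 / 0 0 0 0 / 0 0 10 0 / 0 0 0 0
t=7: a0@(0,0) a1@(0,0) a2@(4,2) a3@(4,2) a4@(0,0) | pheromone: 13 0 0 0 / 0 0 0 0 / 0 0 0 0 / 0 0 0 0 / 0 0 11 0 / 0 0 0 0

(4, 2)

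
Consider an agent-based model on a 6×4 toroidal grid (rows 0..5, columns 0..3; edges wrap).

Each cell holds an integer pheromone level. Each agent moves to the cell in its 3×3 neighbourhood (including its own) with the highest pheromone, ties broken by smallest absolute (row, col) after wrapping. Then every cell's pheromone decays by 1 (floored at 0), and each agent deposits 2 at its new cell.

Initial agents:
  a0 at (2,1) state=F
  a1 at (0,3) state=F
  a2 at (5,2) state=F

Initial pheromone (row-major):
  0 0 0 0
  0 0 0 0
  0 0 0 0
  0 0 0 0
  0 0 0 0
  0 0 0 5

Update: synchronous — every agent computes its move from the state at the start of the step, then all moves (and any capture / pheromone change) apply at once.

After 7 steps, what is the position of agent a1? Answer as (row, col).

(5, 3)

t=1: a0@(1,0) a1@(5,3) a2@(5,3) | pheromone: 0 0 0 0 / 2 0 0 0 / 0 0 0 0 / 0 0 0 0 / 0 0 0 0 / 0 0 0 8
t=2: a0@(1,0) a1@(5,3) a2@(5,3) | pheromone: 0 0 0 0 / 3 0 0 0 / 0 0 0 0 / 0 0 0 0 / 0 0 0 0 / 0 0 0 11
t=3: a0@(1,0) a1@(5,3) a2@(5,3) | pheromone: 0 0 0 0 / 4 0 0 0 / 0 0 0 0 / 0 0 0 0 / 0 0 0 0 / 0 0 0 14
t=4: a0@(1,0) a1@(5,3) a2@(5,3) | pheromone: 0 0 0 0 / 5 0 0 0 / 0 0 0 0 / 0 0 0 0 / 0 0 0 0 / 0 0 0 17
t=5: a0@(1,0) a1@(5,3) a2@(5,3) | pheromone: 0 0 0 0 / 6 0 0 0 / 0 0 0 0 / 0 0 0 0 / 0 0 0 0 / 0 0 0 20
t=6: a0@(1,0) a1@(5,3) a2@(5,3) | pheromone: 0 0 0 0 / 7 0 0 0 / 0 0 0 0 / 0 0 0 0 / 0 0 0 0 / 0 0 0 23
t=7: a0@(1,0) a1@(5,3) a2@(5,3) | pheromone: 0 0 0 0 / 8 0 0 0 / 0 0 0 0 / 0 0 0 0 / 0 0 0 0 / 0 0 0 26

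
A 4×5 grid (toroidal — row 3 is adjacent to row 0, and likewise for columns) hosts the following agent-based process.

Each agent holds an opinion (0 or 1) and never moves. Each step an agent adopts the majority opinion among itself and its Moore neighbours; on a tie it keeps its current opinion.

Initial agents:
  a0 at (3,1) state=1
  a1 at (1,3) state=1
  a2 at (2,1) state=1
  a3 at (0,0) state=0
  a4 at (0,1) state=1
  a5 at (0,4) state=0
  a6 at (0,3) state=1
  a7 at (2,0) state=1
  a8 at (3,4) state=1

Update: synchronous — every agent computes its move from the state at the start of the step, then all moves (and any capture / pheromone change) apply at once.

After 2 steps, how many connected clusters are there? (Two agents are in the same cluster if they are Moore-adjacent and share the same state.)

1

t=1: a0@(3,1):1 a1@(1,3):1 a2@(2,1):1 a3@(0,0):1 a4@(0,1):1 a5@(0,4):1 a6@(0,3):1 a7@(2,0):1 a8@(3,4):1
t=2: (unchanged — steady state)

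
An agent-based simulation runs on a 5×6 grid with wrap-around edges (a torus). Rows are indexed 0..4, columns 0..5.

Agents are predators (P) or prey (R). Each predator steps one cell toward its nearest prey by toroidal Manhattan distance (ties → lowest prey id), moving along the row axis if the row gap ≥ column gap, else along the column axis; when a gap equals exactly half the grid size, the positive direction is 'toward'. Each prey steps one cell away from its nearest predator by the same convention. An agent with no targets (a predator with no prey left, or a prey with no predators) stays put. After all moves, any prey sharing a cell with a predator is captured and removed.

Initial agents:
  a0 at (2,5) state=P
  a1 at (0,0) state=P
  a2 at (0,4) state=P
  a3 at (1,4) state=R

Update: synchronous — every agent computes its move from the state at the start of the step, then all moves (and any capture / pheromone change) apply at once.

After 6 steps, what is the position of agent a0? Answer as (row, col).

(1, 5)

t=1: a0@(1,5):P a1@(0,5):P a2@(1,4):P a3@(2,4):R
t=2: a0@(2,5):P a1@(1,5):P a2@(2,4):P a3@(3,4):R
t=3: a0@(3,5):P a1@(2,5):P a2@(3,4):P a3@(4,4):R
t=4: a0@(4,5):P a1@(3,5):P a2@(4,4):P a3@(0,4):R
t=5: a0@(0,5):P a1@(4,5):P a2@(0,4):P a3@(1,4):R
t=6: a0@(1,5):P a1@(0,5):P a2@(1,4):P a3@(2,4):R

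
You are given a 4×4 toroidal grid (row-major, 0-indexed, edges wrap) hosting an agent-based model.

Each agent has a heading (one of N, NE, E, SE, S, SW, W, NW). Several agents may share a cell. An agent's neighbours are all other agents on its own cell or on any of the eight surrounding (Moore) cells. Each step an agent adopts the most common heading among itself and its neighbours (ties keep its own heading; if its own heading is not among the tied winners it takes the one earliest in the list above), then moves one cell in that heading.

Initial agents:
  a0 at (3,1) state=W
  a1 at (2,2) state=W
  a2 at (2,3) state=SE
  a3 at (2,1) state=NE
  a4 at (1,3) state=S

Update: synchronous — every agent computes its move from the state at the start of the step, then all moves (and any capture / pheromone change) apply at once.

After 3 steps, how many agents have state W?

t=1: a0@(3,0):W a1@(2,1):W a2@(3,0):SE a3@(2,0):W a4@(2,3):S
t=2: a0@(3,3):W a1@(2,0):W a2@(3,3):W a3@(2,3):W a4@(2,2):W
t=3: a0@(3,2):W a1@(2,3):W a2@(3,2):W a3@(2,2):W a4@(2,1):W

5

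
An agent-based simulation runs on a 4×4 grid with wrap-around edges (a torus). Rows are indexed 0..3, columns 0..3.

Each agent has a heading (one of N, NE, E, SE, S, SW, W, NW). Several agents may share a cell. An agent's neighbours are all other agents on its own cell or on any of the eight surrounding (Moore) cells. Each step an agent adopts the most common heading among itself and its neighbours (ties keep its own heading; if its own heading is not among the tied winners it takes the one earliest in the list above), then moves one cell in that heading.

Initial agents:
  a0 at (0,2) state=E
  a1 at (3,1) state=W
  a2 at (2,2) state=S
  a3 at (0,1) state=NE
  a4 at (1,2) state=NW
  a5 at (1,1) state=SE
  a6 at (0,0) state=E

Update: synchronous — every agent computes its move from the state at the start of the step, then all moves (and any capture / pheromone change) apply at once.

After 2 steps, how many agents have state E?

7

t=1: a0@(0,3):E a1@(3,2):E a2@(3,2):S a3@(0,2):E a4@(0,1):NW a5@(1,2):E a6@(0,1):E
t=2: a0@(0,0):E a1@(3,3):E a2@(3,3):E a3@(0,3):E a4@(0,2):E a5@(1,3):E a6@(0,2):E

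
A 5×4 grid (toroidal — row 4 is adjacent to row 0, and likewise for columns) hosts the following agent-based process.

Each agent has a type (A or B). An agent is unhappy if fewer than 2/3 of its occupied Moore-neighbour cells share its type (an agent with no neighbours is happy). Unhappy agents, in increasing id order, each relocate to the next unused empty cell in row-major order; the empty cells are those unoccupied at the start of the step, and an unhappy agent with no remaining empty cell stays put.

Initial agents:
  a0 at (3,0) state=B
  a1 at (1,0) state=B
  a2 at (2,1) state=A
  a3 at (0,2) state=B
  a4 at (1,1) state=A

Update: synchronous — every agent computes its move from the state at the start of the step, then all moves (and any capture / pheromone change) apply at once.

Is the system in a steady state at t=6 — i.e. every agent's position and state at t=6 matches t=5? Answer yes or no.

no

t=1: a0@(0,0):B a1@(0,1):B a2@(0,3):A a3@(1,2):B a4@(1,3):A
t=2: a0@(0,2):B a1@(0,1):B a2@(1,0):A a3@(1,1):B a4@(2,0):A
t=3: a0@(0,2):B a1@(0,1):B a2@(0,0):A a3@(0,3):B a4@(1,2):A
t=4: a0@(0,2):B a1@(1,0):B a2@(1,1):A a3@(1,3):B a4@(2,0):A
t=5: a0@(0,0):B a1@(0,1):B a2@(0,3):A a3@(1,3):B a4@(1,2):A
t=6: a0@(0,0):B a1@(0,2):B a2@(1,0):A a3@(1,1):B a4@(2,0):A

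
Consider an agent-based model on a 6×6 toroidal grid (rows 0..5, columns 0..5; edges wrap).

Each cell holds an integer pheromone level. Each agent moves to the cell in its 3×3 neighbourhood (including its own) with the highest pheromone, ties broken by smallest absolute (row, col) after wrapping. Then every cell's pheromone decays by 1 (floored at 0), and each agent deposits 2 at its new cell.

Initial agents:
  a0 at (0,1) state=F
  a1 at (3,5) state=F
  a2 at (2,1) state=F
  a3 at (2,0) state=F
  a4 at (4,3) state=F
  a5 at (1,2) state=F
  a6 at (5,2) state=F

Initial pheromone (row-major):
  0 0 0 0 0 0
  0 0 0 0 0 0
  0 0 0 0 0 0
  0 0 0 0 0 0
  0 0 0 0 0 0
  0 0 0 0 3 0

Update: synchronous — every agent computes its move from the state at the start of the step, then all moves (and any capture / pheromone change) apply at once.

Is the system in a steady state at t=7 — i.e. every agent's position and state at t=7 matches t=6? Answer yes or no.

t=1: a0@(0,0) a1@(2,0) a2@(1,0) a3@(1,0) a4@(5,4) a5@(0,1) a6@(0,1) | pheromone: 2 4 0 0 0 0 / 4 0 0 0 0 0 / 2 0 0 0 0 0 / 0 0 0 0 0 0 / 0 0 0 0 0 0 / 0 0 0 0 4 0
t=2: a0@(0,1) a1@(1,0) a2@(0,1) a3@(0,1) a4@(5,4) a5@(0,1) a6@(0,1) | pheromone: 1 13 0 0 0 0 / 5 0 0 0 0 0 / 1 0 0 0 0 0 / 0 0 0 0 0 0 / 0 0 0 0 0 0 / 0 0 0 0 5 0
t=3: a0@(0,1) a1@(0,1) a2@(0,1) a3@(0,1) a4@(5,4) a5@(0,1) a6@(0,1) | pheromone: 0 24 0 0 0 0 / 4 0 0 0 0 0 / 0 0 0 0 0 0 / 0 0 0 0 0 0 / 0 0 0 0 0 0 / 0 0 0 0 6 0
t=4: a0@(0,1) a1@(0,1) a2@(0,1) a3@(0,1) a4@(5,4) a5@(0,1) a6@(0,1) | pheromone: 0 35 0 0 0 0 / 3 0 0 0 0 0 / 0 0 0 0 0 0 / 0 0 0 0 0 0 / 0 0 0 0 0 0 / 0 0 0 0 7 0
t=5: a0@(0,1) a1@(0,1) a2@(0,1) a3@(0,1) a4@(5,4) a5@(0,1) a6@(0,1) | pheromone: 0 46 0 0 0 0 / 2 0 0 0 0 0 / 0 0 0 0 0 0 / 0 0 0 0 0 0 / 0 0 0 0 0 0 / 0 0 0 0 8 0
t=6: a0@(0,1) a1@(0,1) a2@(0,1) a3@(0,1) a4@(5,4) a5@(0,1) a6@(0,1) | pheromone: 0 57 0 0 0 0 / 1 0 0 0 0 0 / 0 0 0 0 0 0 / 0 0 0 0 0 0 / 0 0 0 0 0 0 / 0 0 0 0 9 0
t=7: a0@(0,1) a1@(0,1) a2@(0,1) a3@(0,1) a4@(5,4) a5@(0,1) a6@(0,1) | pheromone: 0 68 0 0 0 0 / 0 0 0 0 0 0 / 0 0 0 0 0 0 / 0 0 0 0 0 0 / 0 0 0 0 0 0 / 0 0 0 0 10 0

yes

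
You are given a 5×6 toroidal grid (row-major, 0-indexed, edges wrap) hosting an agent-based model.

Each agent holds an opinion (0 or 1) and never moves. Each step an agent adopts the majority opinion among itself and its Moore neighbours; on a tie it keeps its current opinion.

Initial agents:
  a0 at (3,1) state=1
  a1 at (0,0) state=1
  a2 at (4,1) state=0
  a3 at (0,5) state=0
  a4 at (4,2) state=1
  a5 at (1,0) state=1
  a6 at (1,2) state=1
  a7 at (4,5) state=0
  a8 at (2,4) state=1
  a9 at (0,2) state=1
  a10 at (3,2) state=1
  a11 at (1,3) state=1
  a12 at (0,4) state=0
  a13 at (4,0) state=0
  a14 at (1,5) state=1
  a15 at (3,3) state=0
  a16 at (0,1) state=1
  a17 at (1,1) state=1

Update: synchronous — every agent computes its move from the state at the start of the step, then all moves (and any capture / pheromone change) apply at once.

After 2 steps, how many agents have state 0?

3

t=1: a0@(3,1):1 a1@(0,0):1 a2@(4,1):1 a3@(0,5):0 a4@(4,2):1 a5@(1,0):1 a6@(1,2):1 a7@(4,5):0 a8@(2,4):1 a9@(0,2):1 a10@(3,2):1 a11@(1,3):1 a12@(0,4):0 a13@(4,0):0 a14@(1,5):1 a15@(3,3):1 a16@(0,1):1 a17@(1,1):1
t=2: a0@(3,1):1 a1@(0,0):1 a2@(4,1):1 a3@(0,5):0 a4@(4,2):1 a5@(1,0):1 a6@(1,2):1 a7@(4,5):0 a8@(2,4):1 a9@(0,2):1 a10@(3,2):1 a11@(1,3):1 a12@(0,4):0 a13@(4,0):1 a14@(1,5):1 a15@(3,3):1 a16@(0,1):1 a17@(1,1):1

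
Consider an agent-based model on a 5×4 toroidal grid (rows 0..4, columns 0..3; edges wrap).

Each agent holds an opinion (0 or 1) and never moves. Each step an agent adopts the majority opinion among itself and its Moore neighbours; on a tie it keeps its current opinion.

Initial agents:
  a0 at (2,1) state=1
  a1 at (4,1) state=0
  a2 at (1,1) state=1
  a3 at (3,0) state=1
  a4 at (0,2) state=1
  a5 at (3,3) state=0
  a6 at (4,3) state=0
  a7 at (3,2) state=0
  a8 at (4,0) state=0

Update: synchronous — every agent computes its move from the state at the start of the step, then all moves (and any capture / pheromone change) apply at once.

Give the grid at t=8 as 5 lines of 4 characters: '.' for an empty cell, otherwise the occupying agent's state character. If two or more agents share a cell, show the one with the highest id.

..1.
.1..
.1..
0.00
00.0

t=1: a0@(2,1):1 a1@(4,1):0 a2@(1,1):1 a3@(3,0):0 a4@(0,2):1 a5@(3,3):0 a6@(4,3):0 a7@(3,2):0 a8@(4,0):0
t=2: (unchanged — steady state)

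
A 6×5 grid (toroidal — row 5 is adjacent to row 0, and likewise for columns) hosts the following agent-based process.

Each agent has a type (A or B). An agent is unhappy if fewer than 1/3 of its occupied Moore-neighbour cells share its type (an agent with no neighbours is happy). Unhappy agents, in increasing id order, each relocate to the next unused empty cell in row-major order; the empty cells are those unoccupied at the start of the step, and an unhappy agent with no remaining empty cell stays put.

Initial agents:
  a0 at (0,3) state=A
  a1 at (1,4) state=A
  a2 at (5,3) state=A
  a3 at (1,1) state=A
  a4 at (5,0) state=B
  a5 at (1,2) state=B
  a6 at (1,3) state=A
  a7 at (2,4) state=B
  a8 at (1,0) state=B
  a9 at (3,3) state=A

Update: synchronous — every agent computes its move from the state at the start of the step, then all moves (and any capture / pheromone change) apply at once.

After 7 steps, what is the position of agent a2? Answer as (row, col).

t=1: a0@(0,3):A a1@(1,4):A a2@(5,3):A a3@(0,0):A a4@(5,0):B a5@(0,1):B a6@(1,3):A a7@(0,2):B a8@(1,0):B a9@(0,4):A
t=2: a0@(0,3):A a1@(1,4):A a2@(5,3):A a3@(0,0):A a4@(5,0):B a5@(0,1):B a6@(1,3):A a7@(1,1):B a8@(1,2):B a9@(0,4):A
t=3: (unchanged — steady state)

(5, 3)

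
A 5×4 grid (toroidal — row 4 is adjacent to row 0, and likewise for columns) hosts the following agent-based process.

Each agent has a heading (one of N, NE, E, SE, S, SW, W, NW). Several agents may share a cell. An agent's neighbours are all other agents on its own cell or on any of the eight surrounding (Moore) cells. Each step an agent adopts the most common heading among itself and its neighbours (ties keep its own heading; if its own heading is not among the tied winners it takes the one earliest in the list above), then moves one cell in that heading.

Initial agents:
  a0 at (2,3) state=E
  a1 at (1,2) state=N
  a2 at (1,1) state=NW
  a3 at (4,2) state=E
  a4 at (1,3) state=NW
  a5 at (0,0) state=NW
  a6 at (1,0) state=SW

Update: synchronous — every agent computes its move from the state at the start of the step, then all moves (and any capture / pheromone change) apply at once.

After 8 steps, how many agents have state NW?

t=1: a0@(2,0):E a1@(0,1):NW a2@(0,0):NW a3@(4,3):E a4@(0,2):NW a5@(4,3):NW a6@(0,3):NW
t=2: a0@(2,1):E a1@(4,0):NW a2@(4,3):NW a3@(3,2):NW a4@(4,1):NW a5@(3,2):NW a6@(4,2):NW
t=3: a0@(1,0):NW a1@(3,3):NW a2@(3,2):NW a3@(2,1):NW a4@(3,0):NW a5@(2,1):NW a6@(3,1):NW
t=4: a0@(0,3):NW a1@(2,2):NW a2@(2,1):NW a3@(1,0):NW a4@(2,3):NW a5@(1,0):NW a6@(2,0):NW
t=5: a0@(4,2):NW a1@(1,1):NW a2@(1,0):NW a3@(0,3):NW a4@(1,2):NW a5@(0,3):NW a6@(1,3):NW
t=6: a0@(3,1):NW a1@(0,0):NW a2@(0,3):NW a3@(4,2):NW a4@(0,1):NW a5@(4,2):NW a6@(0,2):NW
t=7: a0@(2,0):NW a1@(4,3):NW a2@(4,2):NW a3@(3,1):NW a4@(4,0):NW a5@(3,1):NW a6@(4,1):NW
t=8: a0@(1,3):NW a1@(3,2):NW a2@(3,1):NW a3@(2,0):NW a4@(3,3):NW a5@(2,0):NW a6@(3,0):NW

7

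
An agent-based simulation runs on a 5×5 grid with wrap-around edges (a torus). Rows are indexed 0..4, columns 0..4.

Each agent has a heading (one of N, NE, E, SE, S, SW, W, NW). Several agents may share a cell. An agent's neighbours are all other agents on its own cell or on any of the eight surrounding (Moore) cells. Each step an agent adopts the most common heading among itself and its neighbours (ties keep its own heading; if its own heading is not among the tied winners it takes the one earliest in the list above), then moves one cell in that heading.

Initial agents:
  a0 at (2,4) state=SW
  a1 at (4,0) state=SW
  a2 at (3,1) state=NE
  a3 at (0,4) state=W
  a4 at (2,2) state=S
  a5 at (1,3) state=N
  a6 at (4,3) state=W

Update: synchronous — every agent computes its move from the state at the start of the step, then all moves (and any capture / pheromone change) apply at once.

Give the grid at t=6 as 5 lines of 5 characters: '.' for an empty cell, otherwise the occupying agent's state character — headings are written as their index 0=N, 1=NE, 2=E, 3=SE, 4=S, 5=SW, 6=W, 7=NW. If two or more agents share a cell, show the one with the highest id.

t=1: a0@(3,3):SW a1@(0,4):SW a2@(2,2):NE a3@(0,3):W a4@(3,2):S a5@(0,3):N a6@(4,2):W
t=2: a0@(4,2):SW a1@(1,3):SW a2@(1,3):NE a3@(0,2):W a4@(4,2):S a5@(0,2):W a6@(4,1):W
t=3: a0@(4,1):W a1@(1,2):W a2@(1,2):W a3@(0,1):W a4@(4,1):W a5@(0,1):W a6@(4,0):W
t=4: a0@(4,0):W a1@(1,1):W a2@(1,1):W a3@(0,0):W a4@(4,0):W a5@(0,0):W a6@(4,4):W
t=5: a0@(4,4):W a1@(1,0):W a2@(1,0):W a3@(0,4):W a4@(4,4):W a5@(0,4):W a6@(4,3):W
t=6: a0@(4,3):W a1@(1,4):W a2@(1,4):W a3@(0,3):W a4@(4,3):W a5@(0,3):W a6@(4,2):W

...6.
....6
.....
.....
..66.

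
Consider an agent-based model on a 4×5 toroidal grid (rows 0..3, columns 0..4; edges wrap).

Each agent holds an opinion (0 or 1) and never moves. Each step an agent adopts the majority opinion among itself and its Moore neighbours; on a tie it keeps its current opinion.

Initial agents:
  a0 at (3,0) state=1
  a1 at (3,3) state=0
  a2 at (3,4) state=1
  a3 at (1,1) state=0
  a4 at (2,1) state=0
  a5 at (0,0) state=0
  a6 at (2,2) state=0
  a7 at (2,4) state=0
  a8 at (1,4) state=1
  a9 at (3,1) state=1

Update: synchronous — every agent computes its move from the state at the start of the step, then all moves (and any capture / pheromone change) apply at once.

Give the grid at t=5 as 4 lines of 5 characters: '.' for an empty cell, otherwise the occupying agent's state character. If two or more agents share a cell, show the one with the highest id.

0....
.0..0
.00.0
00.00

t=1: a0@(3,0):1 a1@(3,3):0 a2@(3,4):0 a3@(1,1):0 a4@(2,1):0 a5@(0,0):1 a6@(2,2):0 a7@(2,4):1 a8@(1,4):0 a9@(3,1):0
t=2: a0@(3,0):1 a1@(3,3):0 a2@(3,4):1 a3@(1,1):0 a4@(2,1):0 a5@(0,0):0 a6@(2,2):0 a7@(2,4):0 a8@(1,4):1 a9@(3,1):0
t=3: a0@(3,0):0 a1@(3,3):0 a2@(3,4):0 a3@(1,1):0 a4@(2,1):0 a5@(0,0):0 a6@(2,2):0 a7@(2,4):1 a8@(1,4):0 a9@(3,1):0
t=4: a0@(3,0):0 a1@(3,3):0 a2@(3,4):0 a3@(1,1):0 a4@(2,1):0 a5@(0,0):0 a6@(2,2):0 a7@(2,4):0 a8@(1,4):0 a9@(3,1):0
t=5: (unchanged — steady state)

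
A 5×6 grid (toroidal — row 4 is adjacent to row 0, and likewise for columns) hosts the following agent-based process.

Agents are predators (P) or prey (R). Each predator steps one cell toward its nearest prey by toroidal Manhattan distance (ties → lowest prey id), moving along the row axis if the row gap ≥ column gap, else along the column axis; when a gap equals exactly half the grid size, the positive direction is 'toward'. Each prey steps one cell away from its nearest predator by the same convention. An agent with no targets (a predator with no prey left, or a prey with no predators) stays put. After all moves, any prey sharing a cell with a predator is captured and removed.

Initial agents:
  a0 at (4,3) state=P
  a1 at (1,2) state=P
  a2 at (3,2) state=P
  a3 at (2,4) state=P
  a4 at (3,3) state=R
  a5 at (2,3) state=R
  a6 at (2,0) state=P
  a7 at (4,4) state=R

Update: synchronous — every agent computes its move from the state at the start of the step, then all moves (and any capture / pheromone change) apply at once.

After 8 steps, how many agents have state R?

0

t=1: a0@(3,3):P a1@(2,2):P a2@(3,3):P a3@(2,3):P a6@(2,1):P a7@(4,5):R
t=2: a0@(3,4):P a1@(2,3):P a2@(3,4):P a3@(3,3):P a6@(3,1):P a7@(4,0):R
t=3: a0@(3,5):P a1@(2,4):P a2@(3,5):P a3@(3,4):P a6@(4,1):P a7@(0,0):R
t=4: a0@(4,5):P a1@(1,4):P a2@(4,5):P a3@(4,4):P a6@(0,1):P a7@(1,0):R
t=5: a0@(0,5):P a1@(1,5):P a2@(0,5):P a3@(0,4):P a6@(1,1):P
t=6: (unchanged — steady state)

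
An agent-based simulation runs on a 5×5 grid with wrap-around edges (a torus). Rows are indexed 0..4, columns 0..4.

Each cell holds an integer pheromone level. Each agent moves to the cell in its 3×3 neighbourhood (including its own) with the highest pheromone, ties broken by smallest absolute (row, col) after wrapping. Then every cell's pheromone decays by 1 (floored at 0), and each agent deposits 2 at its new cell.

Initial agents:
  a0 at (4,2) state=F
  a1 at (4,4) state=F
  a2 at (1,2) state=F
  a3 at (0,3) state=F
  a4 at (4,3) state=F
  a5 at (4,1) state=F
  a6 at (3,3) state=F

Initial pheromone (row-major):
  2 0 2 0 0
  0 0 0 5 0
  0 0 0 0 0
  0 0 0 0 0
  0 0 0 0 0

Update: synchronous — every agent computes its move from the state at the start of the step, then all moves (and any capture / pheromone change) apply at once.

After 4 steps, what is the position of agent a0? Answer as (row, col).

(1, 3)

t=1: a0@(0,2) a1@(0,0) a2@(1,3) a3@(1,3) a4@(0,2) a5@(0,0) a6@(2,2) | pheromone: 5 0 5 0 0 / 0 0 0 8 0 / 0 0 2 0 0 / 0 0 0 0 0 / 0 0 0 0 0
t=2: a0@(1,3) a1@(0,0) a2@(1,3) a3@(1,3) a4@(1,3) a5@(0,0) a6@(1,3) | pheromone: 8 0 4 0 0 / 0 0 0 17 0 / 0 0 1 0 0 / 0 0 0 0 0 / 0 0 0 0 0
t=3: a0@(1,3) a1@(0,0) a2@(1,3) a3@(1,3) a4@(1,3) a5@(0,0) a6@(1,3) | pheromone: 11 0 3 0 0 / 0 0 0 26 0 / 0 0 0 0 0 / 0 0 0 0 0 / 0 0 0 0 0
t=4: a0@(1,3) a1@(0,0) a2@(1,3) a3@(1,3) a4@(1,3) a5@(0,0) a6@(1,3) | pheromone: 14 0 2 0 0 / 0 0 0 35 0 / 0 0 0 0 0 / 0 0 0 0 0 / 0 0 0 0 0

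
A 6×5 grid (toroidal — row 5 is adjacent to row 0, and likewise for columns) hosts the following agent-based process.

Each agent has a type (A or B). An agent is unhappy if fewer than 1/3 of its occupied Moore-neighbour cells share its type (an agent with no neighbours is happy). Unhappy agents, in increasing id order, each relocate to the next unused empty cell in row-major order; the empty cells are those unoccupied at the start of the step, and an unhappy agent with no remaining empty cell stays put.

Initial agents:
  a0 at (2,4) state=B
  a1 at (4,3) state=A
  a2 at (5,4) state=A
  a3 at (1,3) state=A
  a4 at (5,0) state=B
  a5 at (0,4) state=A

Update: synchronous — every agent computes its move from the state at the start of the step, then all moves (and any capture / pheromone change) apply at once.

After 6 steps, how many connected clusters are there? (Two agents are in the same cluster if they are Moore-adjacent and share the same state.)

t=1: a0@(0,0):B a1@(4,3):A a2@(5,4):A a3@(1,3):A a4@(0,1):B a5@(0,4):A
t=2: (unchanged — steady state)

2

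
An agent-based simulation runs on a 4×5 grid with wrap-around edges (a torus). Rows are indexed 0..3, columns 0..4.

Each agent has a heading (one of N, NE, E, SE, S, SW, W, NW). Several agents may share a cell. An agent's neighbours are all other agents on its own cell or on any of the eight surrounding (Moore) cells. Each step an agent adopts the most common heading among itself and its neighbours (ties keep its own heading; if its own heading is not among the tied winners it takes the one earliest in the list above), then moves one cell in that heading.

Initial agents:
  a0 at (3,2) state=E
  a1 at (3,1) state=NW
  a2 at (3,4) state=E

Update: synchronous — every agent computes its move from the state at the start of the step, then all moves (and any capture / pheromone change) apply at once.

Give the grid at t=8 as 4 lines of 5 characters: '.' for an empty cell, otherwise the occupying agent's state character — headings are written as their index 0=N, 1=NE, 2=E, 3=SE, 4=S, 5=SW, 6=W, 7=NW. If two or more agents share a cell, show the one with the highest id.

t=1: a0@(3,3):E a1@(2,0):NW a2@(3,0):E
t=2: a0@(3,4):E a1@(1,4):NW a2@(3,1):E
t=3: a0@(3,0):E a1@(0,3):NW a2@(3,2):E
t=4: a0@(3,1):E a1@(3,2):NW a2@(3,3):E
t=5: a0@(3,2):E a1@(3,3):E a2@(3,4):E
t=6: a0@(3,3):E a1@(3,4):E a2@(3,0):E
t=7: a0@(3,4):E a1@(3,0):E a2@(3,1):E
t=8: a0@(3,0):E a1@(3,1):E a2@(3,2):E

.....
.....
.....
222..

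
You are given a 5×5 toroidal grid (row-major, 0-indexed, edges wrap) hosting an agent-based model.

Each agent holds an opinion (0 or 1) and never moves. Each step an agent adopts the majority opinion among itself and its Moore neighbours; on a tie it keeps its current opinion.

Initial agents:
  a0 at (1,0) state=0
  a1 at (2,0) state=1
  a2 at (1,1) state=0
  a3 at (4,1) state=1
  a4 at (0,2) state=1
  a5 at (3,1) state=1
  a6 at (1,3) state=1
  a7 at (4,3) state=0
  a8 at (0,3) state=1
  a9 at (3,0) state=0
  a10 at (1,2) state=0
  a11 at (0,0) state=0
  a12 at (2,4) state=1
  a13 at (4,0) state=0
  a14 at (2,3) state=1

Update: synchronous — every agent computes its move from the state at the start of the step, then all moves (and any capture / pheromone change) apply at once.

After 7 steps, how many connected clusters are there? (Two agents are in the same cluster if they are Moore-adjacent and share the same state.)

t=1: a0@(1,0):0 a1@(2,0):1 a2@(1,1):0 a3@(4,1):1 a4@(0,2):1 a5@(3,1):1 a6@(1,3):1 a7@(4,3):1 a8@(0,3):1 a9@(3,0):1 a10@(1,2):1 a11@(0,0):0 a12@(2,4):1 a13@(4,0):0 a14@(2,3):1
t=2: a0@(1,0):0 a1@(2,0):1 a2@(1,1):0 a3@(4,1):1 a4@(0,2):1 a5@(3,1):1 a6@(1,3):1 a7@(4,3):1 a8@(0,3):1 a9@(3,0):1 a10@(1,2):1 a11@(0,0):0 a12@(2,4):1 a13@(4,0):1 a14@(2,3):1
t=3: (unchanged — steady state)

2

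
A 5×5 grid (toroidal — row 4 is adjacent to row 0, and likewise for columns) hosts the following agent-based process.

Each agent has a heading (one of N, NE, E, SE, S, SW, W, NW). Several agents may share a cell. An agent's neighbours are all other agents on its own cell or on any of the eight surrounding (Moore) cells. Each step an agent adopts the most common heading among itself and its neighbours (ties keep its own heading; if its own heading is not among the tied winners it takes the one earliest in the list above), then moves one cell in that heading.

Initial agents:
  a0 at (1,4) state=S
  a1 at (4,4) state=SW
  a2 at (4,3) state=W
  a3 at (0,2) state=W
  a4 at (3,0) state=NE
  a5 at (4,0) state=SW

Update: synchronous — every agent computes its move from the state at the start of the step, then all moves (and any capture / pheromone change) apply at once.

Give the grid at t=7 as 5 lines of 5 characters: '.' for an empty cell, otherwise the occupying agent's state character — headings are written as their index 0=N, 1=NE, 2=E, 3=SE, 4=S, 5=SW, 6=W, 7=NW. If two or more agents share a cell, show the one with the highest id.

t=1: a0@(2,4):S a1@(0,3):SW a2@(4,2):W a3@(0,1):W a4@(4,4):SW a5@(0,4):SW
t=2: a0@(3,4):S a1@(1,2):SW a2@(4,1):W a3@(0,0):W a4@(0,3):SW a5@(1,3):SW
t=3: a0@(4,4):S a1@(2,1):SW a2@(4,0):W a3@(0,4):W a4@(1,2):SW a5@(2,2):SW
t=4: a0@(4,3):W a1@(3,0):SW a2@(4,4):W a3@(0,3):W a4@(2,1):SW a5@(3,1):SW
t=5: a0@(4,2):W a1@(4,4):SW a2@(4,3):W a3@(0,2):W a4@(3,0):SW a5@(4,0):SW
t=6: a0@(4,1):W a1@(0,3):SW a2@(4,2):W a3@(0,1):W a4@(4,4):SW a5@(0,4):SW
t=7: a0@(4,0):W a1@(1,2):SW a2@(4,1):W a3@(0,0):W a4@(0,3):SW a5@(1,3):SW

6..5.
..55.
.....
.....
66...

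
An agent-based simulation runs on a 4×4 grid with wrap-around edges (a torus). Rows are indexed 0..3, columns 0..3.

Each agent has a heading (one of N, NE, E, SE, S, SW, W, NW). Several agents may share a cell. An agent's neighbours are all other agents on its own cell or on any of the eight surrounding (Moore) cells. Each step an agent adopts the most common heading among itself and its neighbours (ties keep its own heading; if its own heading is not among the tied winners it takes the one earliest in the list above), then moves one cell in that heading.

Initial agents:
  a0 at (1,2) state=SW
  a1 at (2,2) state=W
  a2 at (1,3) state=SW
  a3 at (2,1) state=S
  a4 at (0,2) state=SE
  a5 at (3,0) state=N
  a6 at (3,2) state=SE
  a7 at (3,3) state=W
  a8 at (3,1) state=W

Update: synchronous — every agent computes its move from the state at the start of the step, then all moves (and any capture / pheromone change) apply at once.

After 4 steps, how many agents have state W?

9

t=1: a0@(2,1):SW a1@(2,1):W a2@(2,2):SW a3@(2,0):W a4@(1,3):SE a5@(3,3):W a6@(3,1):W a7@(3,2):W a8@(3,0):W
t=2: a0@(2,0):W a1@(2,0):W a2@(2,1):W a3@(2,3):W a4@(2,0):SE a5@(3,2):W a6@(3,0):W a7@(3,1):W a8@(3,3):W
t=3: a0@(2,3):W a1@(2,3):W a2@(2,0):W a3@(2,2):W a4@(2,3):W a5@(3,1):W a6@(3,3):W a7@(3,0):W a8@(3,2):W
t=4: a0@(2,2):W a1@(2,2):W a2@(2,3):W a3@(2,1):W a4@(2,2):W a5@(3,0):W a6@(3,2):W a7@(3,3):W a8@(3,1):W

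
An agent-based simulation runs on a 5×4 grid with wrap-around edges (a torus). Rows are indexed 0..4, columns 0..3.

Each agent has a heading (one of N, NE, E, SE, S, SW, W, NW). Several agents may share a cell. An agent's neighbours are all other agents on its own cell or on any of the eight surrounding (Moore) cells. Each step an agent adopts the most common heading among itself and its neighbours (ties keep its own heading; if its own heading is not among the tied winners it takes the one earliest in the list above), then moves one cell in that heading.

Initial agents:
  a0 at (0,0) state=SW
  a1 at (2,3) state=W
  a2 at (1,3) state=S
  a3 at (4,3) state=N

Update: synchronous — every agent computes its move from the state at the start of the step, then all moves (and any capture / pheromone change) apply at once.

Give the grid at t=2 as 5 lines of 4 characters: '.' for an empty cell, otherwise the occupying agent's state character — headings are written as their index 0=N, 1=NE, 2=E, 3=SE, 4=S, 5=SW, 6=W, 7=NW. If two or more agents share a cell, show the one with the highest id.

t=1: a0@(1,3):SW a1@(2,2):W a2@(2,3):S a3@(3,3):N
t=2: a0@(2,2):SW a1@(2,1):W a2@(3,3):S a3@(2,3):N

....
....
.650
...4
....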